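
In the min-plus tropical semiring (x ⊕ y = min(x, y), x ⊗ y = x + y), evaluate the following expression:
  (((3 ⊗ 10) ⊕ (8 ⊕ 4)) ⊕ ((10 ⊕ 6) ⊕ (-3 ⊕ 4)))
(((3 ⊗ 10) ⊕ (8 ⊕ 4)) ⊕ ((10 ⊕ 6) ⊕ (-3 ⊕ 4))) = -3

Expand innermost to outermost. Recall ⊕ takes the minimum of its arguments and ⊗ takes their sum. Working out the expression (((3 ⊗ 10) ⊕ (8 ⊕ 4)) ⊕ ((10 ⊕ 6) ⊕ (-3 ⊕ 4))) gives -3.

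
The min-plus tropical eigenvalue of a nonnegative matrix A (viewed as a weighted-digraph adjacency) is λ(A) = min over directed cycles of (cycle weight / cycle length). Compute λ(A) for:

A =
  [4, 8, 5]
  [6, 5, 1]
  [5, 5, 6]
λ(A) = 3

Enumerate directed cycles and compute their means (weight / length). Sample:
  cycle 0 → 0: weight = 4, length = 1, mean = 4/1 ≈ 4.000
  cycle 1 → 1: weight = 5, length = 1, mean = 5/1 ≈ 5.000
  cycle 2 → 2: weight = 6, length = 1, mean = 6/1 ≈ 6.000
  cycle 0 → 1 → 0: weight = 14, length = 2, mean = 14/2 ≈ 7.000
  cycle 0 → 2 → 0: weight = 10, length = 2, mean = 10/2 ≈ 5.000
  cycle 1 → 0 → 1: weight = 14, length = 2, mean = 14/2 ≈ 7.000
Minimum mean = 3.000, attained e.g. along the cycle 1 → 2 → 1 with weight 6 and length 2. So λ(A) = 6/2 = 3.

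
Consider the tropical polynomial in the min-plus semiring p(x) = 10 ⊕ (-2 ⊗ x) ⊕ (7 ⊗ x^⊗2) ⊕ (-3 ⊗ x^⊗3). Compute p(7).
p(7) = 5

A tropical monomial a ⊗ x^⊗i evaluates to a + i · x. Evaluating each term at x = 7:
  Term 0 contributes 10 + 0 · 7 = 10
  Term 1 contributes -2 + 1 · 7 = 5
  Term 2 contributes 7 + 2 · 7 = 21
  Term 3 contributes -3 + 3 · 7 = 18
p(7) = ⊕ of these = min[10, 5, 21, 18] = 5.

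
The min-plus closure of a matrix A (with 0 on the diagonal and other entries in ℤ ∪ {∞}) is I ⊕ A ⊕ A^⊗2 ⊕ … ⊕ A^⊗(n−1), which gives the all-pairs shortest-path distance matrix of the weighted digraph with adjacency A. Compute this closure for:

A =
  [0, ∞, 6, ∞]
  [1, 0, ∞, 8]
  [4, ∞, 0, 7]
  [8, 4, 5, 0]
Closure =
  [0, 17, 6, 13]
  [1, 0, 7, 8]
  [4, 11, 0, 7]
  [5, 4, 5, 0]

This is the Floyd-Warshall all-pairs shortest-path computation. For each intermediate vertex k = 0, 1, …, 3, update dist[i][j] ← min(dist[i][j], dist[i][k] + dist[k][j]). The final matrix gives, for each (i, j), the minimum total weight of any directed path from i to j (possibly empty when i = j).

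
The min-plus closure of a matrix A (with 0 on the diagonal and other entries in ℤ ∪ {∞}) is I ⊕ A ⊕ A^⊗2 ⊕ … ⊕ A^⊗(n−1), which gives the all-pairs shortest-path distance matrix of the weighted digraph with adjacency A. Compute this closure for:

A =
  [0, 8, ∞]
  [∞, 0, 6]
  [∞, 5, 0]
Closure =
  [0, 8, 14]
  [∞, 0, 6]
  [∞, 5, 0]

This is the Floyd-Warshall all-pairs shortest-path computation. For each intermediate vertex k = 0, 1, …, 2, update dist[i][j] ← min(dist[i][j], dist[i][k] + dist[k][j]). The final matrix gives, for each (i, j), the minimum total weight of any directed path from i to j (possibly empty when i = j).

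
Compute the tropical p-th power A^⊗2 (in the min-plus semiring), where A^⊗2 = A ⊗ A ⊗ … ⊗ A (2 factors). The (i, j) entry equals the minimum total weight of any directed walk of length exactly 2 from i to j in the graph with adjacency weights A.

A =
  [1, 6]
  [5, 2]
A^⊗2 =
  [2, 7]
  [6, 4]

Each entry (A^⊗2)_ij equals the minimum over all length-2 walks i = v_0 → v_1 → … → v_2 = j of Σ_t A[v_t][v_{t+1}]. For example, for (i, j) = (0, 1) we minimise over 2 possible intermediate vertex sequences; the minimum is 7, attained along the walk 0 → 0 → 1.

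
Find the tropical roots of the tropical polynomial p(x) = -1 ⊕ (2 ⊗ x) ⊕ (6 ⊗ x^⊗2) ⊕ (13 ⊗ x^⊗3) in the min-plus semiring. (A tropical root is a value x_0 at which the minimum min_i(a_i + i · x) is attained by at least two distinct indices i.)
Roots: {-7, -4, -3}

Each tropical root is a break point of the lower envelope of the lines y = a_i + i · x (there are 4 lines, with slopes 0, 1, ..., 3). Only the lines that attain the minimum somewhere contribute to roots; other lines are dominated. Here the surviving (envelope) indices are i = 3, i = 2, i = 1, i = 0.
Intersections between consecutive envelope lines give the roots: for adjacent envelope indices i < j the intersection is x = (a_i − a_j) / (j − i). Reading off the sorted break points: {-7, -4, -3}.
Verification: at each break x_0, at least two indices attain the minimum of min_i(a_i + i · x_0).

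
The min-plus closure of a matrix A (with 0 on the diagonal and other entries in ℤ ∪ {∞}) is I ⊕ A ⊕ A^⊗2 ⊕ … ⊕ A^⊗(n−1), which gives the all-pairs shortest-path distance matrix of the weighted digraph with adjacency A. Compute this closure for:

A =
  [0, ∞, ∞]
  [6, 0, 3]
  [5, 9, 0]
Closure =
  [0, ∞, ∞]
  [6, 0, 3]
  [5, 9, 0]

This is the Floyd-Warshall all-pairs shortest-path computation. For each intermediate vertex k = 0, 1, …, 2, update dist[i][j] ← min(dist[i][j], dist[i][k] + dist[k][j]). The final matrix gives, for each (i, j), the minimum total weight of any directed path from i to j (possibly empty when i = j).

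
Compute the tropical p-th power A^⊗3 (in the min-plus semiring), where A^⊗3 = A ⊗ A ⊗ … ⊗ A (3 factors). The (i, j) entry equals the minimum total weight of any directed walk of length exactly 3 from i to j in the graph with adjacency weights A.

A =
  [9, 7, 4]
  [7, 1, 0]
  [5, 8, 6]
A^⊗3 =
  [12, 9, 8]
  [6, 3, 2]
  [13, 10, 9]

Each entry (A^⊗3)_ij equals the minimum over all length-3 walks i = v_0 → v_1 → … → v_3 = j of Σ_t A[v_t][v_{t+1}]. For example, for (i, j) = (0, 2) we minimise over 9 possible intermediate vertex sequences; the minimum is 8, attained along the walk 0 → 1 → 1 → 2.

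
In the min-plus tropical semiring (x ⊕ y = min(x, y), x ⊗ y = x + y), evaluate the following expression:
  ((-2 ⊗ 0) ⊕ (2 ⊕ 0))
((-2 ⊗ 0) ⊕ (2 ⊕ 0)) = -2

Expand innermost to outermost. Recall ⊕ takes the minimum of its arguments and ⊗ takes their sum. Working out the expression ((-2 ⊗ 0) ⊕ (2 ⊕ 0)) gives -2.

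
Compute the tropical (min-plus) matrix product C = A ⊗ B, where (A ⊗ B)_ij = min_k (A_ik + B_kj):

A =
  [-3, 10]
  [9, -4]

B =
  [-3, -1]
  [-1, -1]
A ⊗ B =
  [-6, -4]
  [-5, -5]

Apply the min-plus product entry-by-entry:
  C[0][0] = min over k of (A[0][0] + B[0][0] = -3 + -3 = -6, A[0][1] + B[1][0] = 10 + -1 = 9) = -6 (attained at k = 0)
  C[0][1] = min over k of (A[0][0] + B[0][1] = -3 + -1 = -4, A[0][1] + B[1][1] = 10 + -1 = 9) = -4 (attained at k = 0)
  C[1][0] = min over k of (A[1][0] + B[0][0] = 9 + -3 = 6, A[1][1] + B[1][0] = -4 + -1 = -5) = -5 (attained at k = 1)
  C[1][1] = min over k of (A[1][0] + B[0][1] = 9 + -1 = 8, A[1][1] + B[1][1] = -4 + -1 = -5) = -5 (attained at k = 1)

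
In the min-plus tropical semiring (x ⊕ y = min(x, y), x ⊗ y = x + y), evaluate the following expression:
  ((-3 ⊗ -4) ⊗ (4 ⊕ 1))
((-3 ⊗ -4) ⊗ (4 ⊕ 1)) = -6

Expand innermost to outermost. Recall ⊕ takes the minimum of its arguments and ⊗ takes their sum. Working out the expression ((-3 ⊗ -4) ⊗ (4 ⊕ 1)) gives -6.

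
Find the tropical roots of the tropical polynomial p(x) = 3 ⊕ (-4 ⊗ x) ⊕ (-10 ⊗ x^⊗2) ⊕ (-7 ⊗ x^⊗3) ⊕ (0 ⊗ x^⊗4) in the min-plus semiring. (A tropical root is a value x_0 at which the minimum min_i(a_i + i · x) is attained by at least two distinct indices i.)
Roots: {-7, -3, 6, 7}

Each tropical root is a break point of the lower envelope of the lines y = a_i + i · x (there are 5 lines, with slopes 0, 1, ..., 4). Only the lines that attain the minimum somewhere contribute to roots; other lines are dominated. Here the surviving (envelope) indices are i = 4, i = 3, i = 2, i = 1, i = 0.
Intersections between consecutive envelope lines give the roots: for adjacent envelope indices i < j the intersection is x = (a_i − a_j) / (j − i). Reading off the sorted break points: {-7, -3, 6, 7}.
Verification: at each break x_0, at least two indices attain the minimum of min_i(a_i + i · x_0).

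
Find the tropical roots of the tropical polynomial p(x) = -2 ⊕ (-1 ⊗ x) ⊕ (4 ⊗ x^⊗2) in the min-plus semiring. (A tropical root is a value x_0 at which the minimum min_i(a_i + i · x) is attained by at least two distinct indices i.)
Roots: {-5, -1}

Each tropical root is a break point of the lower envelope of the lines y = a_i + i · x (there are 3 lines, with slopes 0, 1, ..., 2). Only the lines that attain the minimum somewhere contribute to roots; other lines are dominated. Here the surviving (envelope) indices are i = 2, i = 1, i = 0.
Intersections between consecutive envelope lines give the roots: for adjacent envelope indices i < j the intersection is x = (a_i − a_j) / (j − i). Reading off the sorted break points: {-5, -1}.
Verification: at each break x_0, at least two indices attain the minimum of min_i(a_i + i · x_0).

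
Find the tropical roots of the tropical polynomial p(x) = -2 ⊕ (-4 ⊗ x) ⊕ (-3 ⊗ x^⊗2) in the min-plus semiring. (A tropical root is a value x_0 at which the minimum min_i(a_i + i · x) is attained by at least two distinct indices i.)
Roots: {-1, 2}

Each tropical root is a break point of the lower envelope of the lines y = a_i + i · x (there are 3 lines, with slopes 0, 1, ..., 2). Only the lines that attain the minimum somewhere contribute to roots; other lines are dominated. Here the surviving (envelope) indices are i = 2, i = 1, i = 0.
Intersections between consecutive envelope lines give the roots: for adjacent envelope indices i < j the intersection is x = (a_i − a_j) / (j − i). Reading off the sorted break points: {-1, 2}.
Verification: at each break x_0, at least two indices attain the minimum of min_i(a_i + i · x_0).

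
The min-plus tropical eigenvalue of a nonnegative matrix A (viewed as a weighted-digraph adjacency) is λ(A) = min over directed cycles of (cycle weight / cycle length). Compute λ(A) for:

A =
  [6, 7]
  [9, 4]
λ(A) = 4

Enumerate directed cycles and compute their means (weight / length). Sample:
  cycle 0 → 0: weight = 6, length = 1, mean = 6/1 ≈ 6.000
  cycle 1 → 1: weight = 4, length = 1, mean = 4/1 ≈ 4.000
  cycle 0 → 1 → 0: weight = 16, length = 2, mean = 16/2 ≈ 8.000
  cycle 1 → 0 → 1: weight = 16, length = 2, mean = 16/2 ≈ 8.000
Minimum mean = 4.000, attained e.g. along the cycle 1 → 1 with weight 4 and length 1. So λ(A) = 4/1 = 4.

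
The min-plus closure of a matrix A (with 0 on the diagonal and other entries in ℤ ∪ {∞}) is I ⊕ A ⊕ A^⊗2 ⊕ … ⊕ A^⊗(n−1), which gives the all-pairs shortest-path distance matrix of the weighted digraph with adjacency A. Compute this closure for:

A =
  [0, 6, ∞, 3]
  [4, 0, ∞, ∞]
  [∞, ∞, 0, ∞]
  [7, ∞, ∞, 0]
Closure =
  [0, 6, ∞, 3]
  [4, 0, ∞, 7]
  [∞, ∞, 0, ∞]
  [7, 13, ∞, 0]

This is the Floyd-Warshall all-pairs shortest-path computation. For each intermediate vertex k = 0, 1, …, 3, update dist[i][j] ← min(dist[i][j], dist[i][k] + dist[k][j]). The final matrix gives, for each (i, j), the minimum total weight of any directed path from i to j (possibly empty when i = j).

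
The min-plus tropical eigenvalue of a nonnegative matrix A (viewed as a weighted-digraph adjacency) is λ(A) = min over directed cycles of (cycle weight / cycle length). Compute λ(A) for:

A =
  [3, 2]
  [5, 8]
λ(A) = 3

Enumerate directed cycles and compute their means (weight / length). Sample:
  cycle 0 → 0: weight = 3, length = 1, mean = 3/1 ≈ 3.000
  cycle 1 → 1: weight = 8, length = 1, mean = 8/1 ≈ 8.000
  cycle 0 → 1 → 0: weight = 7, length = 2, mean = 7/2 ≈ 3.500
  cycle 1 → 0 → 1: weight = 7, length = 2, mean = 7/2 ≈ 3.500
Minimum mean = 3.000, attained e.g. along the cycle 0 → 0 with weight 3 and length 1. So λ(A) = 3/1 = 3.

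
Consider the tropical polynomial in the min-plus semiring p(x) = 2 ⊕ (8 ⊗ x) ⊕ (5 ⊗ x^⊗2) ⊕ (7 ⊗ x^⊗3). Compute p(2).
p(2) = 2

A tropical monomial a ⊗ x^⊗i evaluates to a + i · x. Evaluating each term at x = 2:
  Term 0 contributes 2 + 0 · 2 = 2
  Term 1 contributes 8 + 1 · 2 = 10
  Term 2 contributes 5 + 2 · 2 = 9
  Term 3 contributes 7 + 3 · 2 = 13
p(2) = ⊕ of these = min[2, 10, 9, 13] = 2.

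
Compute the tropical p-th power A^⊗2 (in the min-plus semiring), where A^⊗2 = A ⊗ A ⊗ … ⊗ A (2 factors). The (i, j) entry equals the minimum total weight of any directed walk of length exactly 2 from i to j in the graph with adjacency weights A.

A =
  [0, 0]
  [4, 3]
A^⊗2 =
  [0, 0]
  [4, 4]

Each entry (A^⊗2)_ij equals the minimum over all length-2 walks i = v_0 → v_1 → … → v_2 = j of Σ_t A[v_t][v_{t+1}]. For example, for (i, j) = (0, 1) we minimise over 2 possible intermediate vertex sequences; the minimum is 0, attained along the walk 0 → 0 → 1.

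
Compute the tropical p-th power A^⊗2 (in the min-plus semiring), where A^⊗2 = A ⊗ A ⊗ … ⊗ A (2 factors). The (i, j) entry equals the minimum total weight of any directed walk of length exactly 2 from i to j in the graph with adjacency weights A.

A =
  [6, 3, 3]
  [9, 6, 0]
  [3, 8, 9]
A^⊗2 =
  [6, 9, 3]
  [3, 8, 6]
  [9, 6, 6]

Each entry (A^⊗2)_ij equals the minimum over all length-2 walks i = v_0 → v_1 → … → v_2 = j of Σ_t A[v_t][v_{t+1}]. For example, for (i, j) = (0, 2) we minimise over 3 possible intermediate vertex sequences; the minimum is 3, attained along the walk 0 → 1 → 2.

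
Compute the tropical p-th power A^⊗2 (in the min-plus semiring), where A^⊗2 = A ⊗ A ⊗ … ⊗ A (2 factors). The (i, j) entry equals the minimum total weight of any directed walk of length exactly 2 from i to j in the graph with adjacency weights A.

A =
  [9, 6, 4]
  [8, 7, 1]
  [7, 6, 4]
A^⊗2 =
  [11, 10, 7]
  [8, 7, 5]
  [11, 10, 7]

Each entry (A^⊗2)_ij equals the minimum over all length-2 walks i = v_0 → v_1 → … → v_2 = j of Σ_t A[v_t][v_{t+1}]. For example, for (i, j) = (0, 2) we minimise over 3 possible intermediate vertex sequences; the minimum is 7, attained along the walk 0 → 1 → 2.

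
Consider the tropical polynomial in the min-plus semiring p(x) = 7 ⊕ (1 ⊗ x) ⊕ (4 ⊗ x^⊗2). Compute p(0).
p(0) = 1

A tropical monomial a ⊗ x^⊗i evaluates to a + i · x. Evaluating each term at x = 0:
  Term 0 contributes 7 + 0 · 0 = 7
  Term 1 contributes 1 + 1 · 0 = 1
  Term 2 contributes 4 + 2 · 0 = 4
p(0) = ⊕ of these = min[7, 1, 4] = 1.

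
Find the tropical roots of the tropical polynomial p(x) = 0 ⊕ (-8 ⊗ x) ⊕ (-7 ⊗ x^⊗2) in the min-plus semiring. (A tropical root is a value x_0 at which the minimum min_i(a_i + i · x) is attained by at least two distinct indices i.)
Roots: {-1, 8}

Each tropical root is a break point of the lower envelope of the lines y = a_i + i · x (there are 3 lines, with slopes 0, 1, ..., 2). Only the lines that attain the minimum somewhere contribute to roots; other lines are dominated. Here the surviving (envelope) indices are i = 2, i = 1, i = 0.
Intersections between consecutive envelope lines give the roots: for adjacent envelope indices i < j the intersection is x = (a_i − a_j) / (j − i). Reading off the sorted break points: {-1, 8}.
Verification: at each break x_0, at least two indices attain the minimum of min_i(a_i + i · x_0).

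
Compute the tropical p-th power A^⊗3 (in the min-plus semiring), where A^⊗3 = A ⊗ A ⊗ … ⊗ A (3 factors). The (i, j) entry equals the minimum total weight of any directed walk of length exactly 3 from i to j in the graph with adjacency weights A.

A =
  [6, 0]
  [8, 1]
A^⊗3 =
  [9, 2]
  [10, 3]

Each entry (A^⊗3)_ij equals the minimum over all length-3 walks i = v_0 → v_1 → … → v_3 = j of Σ_t A[v_t][v_{t+1}]. For example, for (i, j) = (0, 1) we minimise over 4 possible intermediate vertex sequences; the minimum is 2, attained along the walk 0 → 1 → 1 → 1.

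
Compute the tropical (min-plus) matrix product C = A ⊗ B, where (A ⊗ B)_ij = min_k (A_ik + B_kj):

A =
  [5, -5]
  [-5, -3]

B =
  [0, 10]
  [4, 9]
A ⊗ B =
  [-1, 4]
  [-5, 5]

Apply the min-plus product entry-by-entry:
  C[0][0] = min over k of (A[0][0] + B[0][0] = 5 + 0 = 5, A[0][1] + B[1][0] = -5 + 4 = -1) = -1 (attained at k = 1)
  C[0][1] = min over k of (A[0][0] + B[0][1] = 5 + 10 = 15, A[0][1] + B[1][1] = -5 + 9 = 4) = 4 (attained at k = 1)
  C[1][0] = min over k of (A[1][0] + B[0][0] = -5 + 0 = -5, A[1][1] + B[1][0] = -3 + 4 = 1) = -5 (attained at k = 0)
  C[1][1] = min over k of (A[1][0] + B[0][1] = -5 + 10 = 5, A[1][1] + B[1][1] = -3 + 9 = 6) = 5 (attained at k = 0)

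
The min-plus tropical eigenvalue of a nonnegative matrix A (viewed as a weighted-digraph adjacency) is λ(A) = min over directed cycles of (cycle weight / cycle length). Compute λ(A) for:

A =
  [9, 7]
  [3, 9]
λ(A) = 5

Enumerate directed cycles and compute their means (weight / length). Sample:
  cycle 0 → 0: weight = 9, length = 1, mean = 9/1 ≈ 9.000
  cycle 1 → 1: weight = 9, length = 1, mean = 9/1 ≈ 9.000
  cycle 0 → 1 → 0: weight = 10, length = 2, mean = 10/2 ≈ 5.000
  cycle 1 → 0 → 1: weight = 10, length = 2, mean = 10/2 ≈ 5.000
Minimum mean = 5.000, attained e.g. along the cycle 0 → 1 → 0 with weight 10 and length 2. So λ(A) = 10/2 = 5.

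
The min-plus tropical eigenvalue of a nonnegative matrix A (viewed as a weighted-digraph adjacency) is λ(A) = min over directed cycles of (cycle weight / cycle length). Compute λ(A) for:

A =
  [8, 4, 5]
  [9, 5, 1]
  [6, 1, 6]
λ(A) = 1

Enumerate directed cycles and compute their means (weight / length). Sample:
  cycle 0 → 0: weight = 8, length = 1, mean = 8/1 ≈ 8.000
  cycle 1 → 1: weight = 5, length = 1, mean = 5/1 ≈ 5.000
  cycle 2 → 2: weight = 6, length = 1, mean = 6/1 ≈ 6.000
  cycle 0 → 1 → 0: weight = 13, length = 2, mean = 13/2 ≈ 6.500
  cycle 0 → 2 → 0: weight = 11, length = 2, mean = 11/2 ≈ 5.500
  cycle 1 → 0 → 1: weight = 13, length = 2, mean = 13/2 ≈ 6.500
Minimum mean = 1.000, attained e.g. along the cycle 1 → 2 → 1 with weight 2 and length 2. So λ(A) = 2/2 = 1.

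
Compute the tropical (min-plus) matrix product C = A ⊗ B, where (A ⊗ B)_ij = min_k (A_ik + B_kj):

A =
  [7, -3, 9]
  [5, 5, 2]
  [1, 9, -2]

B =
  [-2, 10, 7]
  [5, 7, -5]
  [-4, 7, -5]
A ⊗ B =
  [2, 4, -8]
  [-2, 9, -3]
  [-6, 5, -7]

Apply the min-plus product entry-by-entry:
  C[0][0] = min over k of (A[0][0] + B[0][0] = 7 + -2 = 5, A[0][1] + B[1][0] = -3 + 5 = 2, A[0][2] + B[2][0] = 9 + -4 = 5) = 2 (attained at k = 1)
  C[0][1] = min over k of (A[0][0] + B[0][1] = 7 + 10 = 17, A[0][1] + B[1][1] = -3 + 7 = 4, A[0][2] + B[2][1] = 9 + 7 = 16) = 4 (attained at k = 1)
  C[0][2] = min over k of (A[0][0] + B[0][2] = 7 + 7 = 14, A[0][1] + B[1][2] = -3 + -5 = -8, A[0][2] + B[2][2] = 9 + -5 = 4) = -8 (attained at k = 1)
  C[1][0] = min over k of (A[1][0] + B[0][0] = 5 + -2 = 3, A[1][1] + B[1][0] = 5 + 5 = 10, A[1][2] + B[2][0] = 2 + -4 = -2) = -2 (attained at k = 2)
  C[1][1] = min over k of (A[1][0] + B[0][1] = 5 + 10 = 15, A[1][1] + B[1][1] = 5 + 7 = 12, A[1][2] + B[2][1] = 2 + 7 = 9) = 9 (attained at k = 2)
  C[1][2] = min over k of (A[1][0] + B[0][2] = 5 + 7 = 12, A[1][1] + B[1][2] = 5 + -5 = 0, A[1][2] + B[2][2] = 2 + -5 = -3) = -3 (attained at k = 2)
  C[2][0] = min over k of (A[2][0] + B[0][0] = 1 + -2 = -1, A[2][1] + B[1][0] = 9 + 5 = 14, A[2][2] + B[2][0] = -2 + -4 = -6) = -6 (attained at k = 2)
  C[2][1] = min over k of (A[2][0] + B[0][1] = 1 + 10 = 11, A[2][1] + B[1][1] = 9 + 7 = 16, A[2][2] + B[2][1] = -2 + 7 = 5) = 5 (attained at k = 2)
  C[2][2] = min over k of (A[2][0] + B[0][2] = 1 + 7 = 8, A[2][1] + B[1][2] = 9 + -5 = 4, A[2][2] + B[2][2] = -2 + -5 = -7) = -7 (attained at k = 2)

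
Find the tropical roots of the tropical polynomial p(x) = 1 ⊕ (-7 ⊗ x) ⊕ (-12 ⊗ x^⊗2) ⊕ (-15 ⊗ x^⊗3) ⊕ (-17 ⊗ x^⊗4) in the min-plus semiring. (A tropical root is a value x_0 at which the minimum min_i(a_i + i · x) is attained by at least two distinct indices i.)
Roots: {2, 3, 5, 8}

Each tropical root is a break point of the lower envelope of the lines y = a_i + i · x (there are 5 lines, with slopes 0, 1, ..., 4). Only the lines that attain the minimum somewhere contribute to roots; other lines are dominated. Here the surviving (envelope) indices are i = 4, i = 3, i = 2, i = 1, i = 0.
Intersections between consecutive envelope lines give the roots: for adjacent envelope indices i < j the intersection is x = (a_i − a_j) / (j − i). Reading off the sorted break points: {2, 3, 5, 8}.
Verification: at each break x_0, at least two indices attain the minimum of min_i(a_i + i · x_0).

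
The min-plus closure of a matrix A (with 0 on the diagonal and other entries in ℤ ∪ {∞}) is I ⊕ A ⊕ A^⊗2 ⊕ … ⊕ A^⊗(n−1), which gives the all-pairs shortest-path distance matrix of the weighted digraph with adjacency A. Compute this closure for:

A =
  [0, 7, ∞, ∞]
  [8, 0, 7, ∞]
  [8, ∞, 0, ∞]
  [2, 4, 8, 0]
Closure =
  [0, 7, 14, ∞]
  [8, 0, 7, ∞]
  [8, 15, 0, ∞]
  [2, 4, 8, 0]

This is the Floyd-Warshall all-pairs shortest-path computation. For each intermediate vertex k = 0, 1, …, 3, update dist[i][j] ← min(dist[i][j], dist[i][k] + dist[k][j]). The final matrix gives, for each (i, j), the minimum total weight of any directed path from i to j (possibly empty when i = j).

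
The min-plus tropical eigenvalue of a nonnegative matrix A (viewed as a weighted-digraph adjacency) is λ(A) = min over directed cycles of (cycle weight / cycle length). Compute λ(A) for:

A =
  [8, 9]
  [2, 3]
λ(A) = 3

Enumerate directed cycles and compute their means (weight / length). Sample:
  cycle 0 → 0: weight = 8, length = 1, mean = 8/1 ≈ 8.000
  cycle 1 → 1: weight = 3, length = 1, mean = 3/1 ≈ 3.000
  cycle 0 → 1 → 0: weight = 11, length = 2, mean = 11/2 ≈ 5.500
  cycle 1 → 0 → 1: weight = 11, length = 2, mean = 11/2 ≈ 5.500
Minimum mean = 3.000, attained e.g. along the cycle 1 → 1 with weight 3 and length 1. So λ(A) = 3/1 = 3.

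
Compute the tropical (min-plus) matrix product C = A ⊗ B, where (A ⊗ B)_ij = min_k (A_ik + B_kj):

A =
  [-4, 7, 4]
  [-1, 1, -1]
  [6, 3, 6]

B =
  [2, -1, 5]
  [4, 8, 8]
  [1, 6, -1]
A ⊗ B =
  [-2, -5, 1]
  [0, -2, -2]
  [7, 5, 5]

Apply the min-plus product entry-by-entry:
  C[0][0] = min over k of (A[0][0] + B[0][0] = -4 + 2 = -2, A[0][1] + B[1][0] = 7 + 4 = 11, A[0][2] + B[2][0] = 4 + 1 = 5) = -2 (attained at k = 0)
  C[0][1] = min over k of (A[0][0] + B[0][1] = -4 + -1 = -5, A[0][1] + B[1][1] = 7 + 8 = 15, A[0][2] + B[2][1] = 4 + 6 = 10) = -5 (attained at k = 0)
  C[0][2] = min over k of (A[0][0] + B[0][2] = -4 + 5 = 1, A[0][1] + B[1][2] = 7 + 8 = 15, A[0][2] + B[2][2] = 4 + -1 = 3) = 1 (attained at k = 0)
  C[1][0] = min over k of (A[1][0] + B[0][0] = -1 + 2 = 1, A[1][1] + B[1][0] = 1 + 4 = 5, A[1][2] + B[2][0] = -1 + 1 = 0) = 0 (attained at k = 2)
  C[1][1] = min over k of (A[1][0] + B[0][1] = -1 + -1 = -2, A[1][1] + B[1][1] = 1 + 8 = 9, A[1][2] + B[2][1] = -1 + 6 = 5) = -2 (attained at k = 0)
  C[1][2] = min over k of (A[1][0] + B[0][2] = -1 + 5 = 4, A[1][1] + B[1][2] = 1 + 8 = 9, A[1][2] + B[2][2] = -1 + -1 = -2) = -2 (attained at k = 2)
  C[2][0] = min over k of (A[2][0] + B[0][0] = 6 + 2 = 8, A[2][1] + B[1][0] = 3 + 4 = 7, A[2][2] + B[2][0] = 6 + 1 = 7) = 7 (attained at k = 1)
  C[2][1] = min over k of (A[2][0] + B[0][1] = 6 + -1 = 5, A[2][1] + B[1][1] = 3 + 8 = 11, A[2][2] + B[2][1] = 6 + 6 = 12) = 5 (attained at k = 0)
  C[2][2] = min over k of (A[2][0] + B[0][2] = 6 + 5 = 11, A[2][1] + B[1][2] = 3 + 8 = 11, A[2][2] + B[2][2] = 6 + -1 = 5) = 5 (attained at k = 2)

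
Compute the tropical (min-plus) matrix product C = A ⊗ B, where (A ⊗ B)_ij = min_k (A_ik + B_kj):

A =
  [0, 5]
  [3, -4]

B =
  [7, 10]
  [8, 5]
A ⊗ B =
  [7, 10]
  [4, 1]

Apply the min-plus product entry-by-entry:
  C[0][0] = min over k of (A[0][0] + B[0][0] = 0 + 7 = 7, A[0][1] + B[1][0] = 5 + 8 = 13) = 7 (attained at k = 0)
  C[0][1] = min over k of (A[0][0] + B[0][1] = 0 + 10 = 10, A[0][1] + B[1][1] = 5 + 5 = 10) = 10 (attained at k = 0)
  C[1][0] = min over k of (A[1][0] + B[0][0] = 3 + 7 = 10, A[1][1] + B[1][0] = -4 + 8 = 4) = 4 (attained at k = 1)
  C[1][1] = min over k of (A[1][0] + B[0][1] = 3 + 10 = 13, A[1][1] + B[1][1] = -4 + 5 = 1) = 1 (attained at k = 1)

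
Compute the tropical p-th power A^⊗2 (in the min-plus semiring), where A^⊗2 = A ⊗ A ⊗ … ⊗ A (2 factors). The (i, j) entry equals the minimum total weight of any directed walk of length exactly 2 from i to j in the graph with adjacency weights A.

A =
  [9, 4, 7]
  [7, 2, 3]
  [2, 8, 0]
A^⊗2 =
  [9, 6, 7]
  [5, 4, 3]
  [2, 6, 0]

Each entry (A^⊗2)_ij equals the minimum over all length-2 walks i = v_0 → v_1 → … → v_2 = j of Σ_t A[v_t][v_{t+1}]. For example, for (i, j) = (0, 2) we minimise over 3 possible intermediate vertex sequences; the minimum is 7, attained along the walk 0 → 1 → 2.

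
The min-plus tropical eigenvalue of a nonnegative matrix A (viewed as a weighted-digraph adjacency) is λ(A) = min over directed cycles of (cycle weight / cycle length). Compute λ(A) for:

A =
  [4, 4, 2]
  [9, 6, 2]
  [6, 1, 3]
λ(A) = 3/2

Enumerate directed cycles and compute their means (weight / length). Sample:
  cycle 0 → 0: weight = 4, length = 1, mean = 4/1 ≈ 4.000
  cycle 1 → 1: weight = 6, length = 1, mean = 6/1 ≈ 6.000
  cycle 2 → 2: weight = 3, length = 1, mean = 3/1 ≈ 3.000
  cycle 0 → 1 → 0: weight = 13, length = 2, mean = 13/2 ≈ 6.500
  cycle 0 → 2 → 0: weight = 8, length = 2, mean = 8/2 ≈ 4.000
  cycle 1 → 0 → 1: weight = 13, length = 2, mean = 13/2 ≈ 6.500
Minimum mean = 1.500, attained e.g. along the cycle 1 → 2 → 1 with weight 3 and length 2. So λ(A) = 3/2 = 3/2.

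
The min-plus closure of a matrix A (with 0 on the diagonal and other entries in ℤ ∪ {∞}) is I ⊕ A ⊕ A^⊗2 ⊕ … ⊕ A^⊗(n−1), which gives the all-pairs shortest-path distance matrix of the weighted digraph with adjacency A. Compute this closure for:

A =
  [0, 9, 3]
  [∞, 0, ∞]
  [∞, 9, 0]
Closure =
  [0, 9, 3]
  [∞, 0, ∞]
  [∞, 9, 0]

This is the Floyd-Warshall all-pairs shortest-path computation. For each intermediate vertex k = 0, 1, …, 2, update dist[i][j] ← min(dist[i][j], dist[i][k] + dist[k][j]). The final matrix gives, for each (i, j), the minimum total weight of any directed path from i to j (possibly empty when i = j).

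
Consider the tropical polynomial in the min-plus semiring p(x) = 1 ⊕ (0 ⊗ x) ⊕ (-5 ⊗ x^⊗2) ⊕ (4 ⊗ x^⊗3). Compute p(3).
p(3) = 1

A tropical monomial a ⊗ x^⊗i evaluates to a + i · x. Evaluating each term at x = 3:
  Term 0 contributes 1 + 0 · 3 = 1
  Term 1 contributes 0 + 1 · 3 = 3
  Term 2 contributes -5 + 2 · 3 = 1
  Term 3 contributes 4 + 3 · 3 = 13
p(3) = ⊕ of these = min[1, 3, 1, 13] = 1.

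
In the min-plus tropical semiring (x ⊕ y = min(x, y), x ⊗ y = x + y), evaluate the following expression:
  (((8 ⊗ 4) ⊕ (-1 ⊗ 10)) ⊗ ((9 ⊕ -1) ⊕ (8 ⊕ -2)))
(((8 ⊗ 4) ⊕ (-1 ⊗ 10)) ⊗ ((9 ⊕ -1) ⊕ (8 ⊕ -2))) = 7

Expand innermost to outermost. Recall ⊕ takes the minimum of its arguments and ⊗ takes their sum. Working out the expression (((8 ⊗ 4) ⊕ (-1 ⊗ 10)) ⊗ ((9 ⊕ -1) ⊕ (8 ⊕ -2))) gives 7.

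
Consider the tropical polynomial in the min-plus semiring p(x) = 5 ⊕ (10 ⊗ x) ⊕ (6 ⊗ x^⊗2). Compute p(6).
p(6) = 5

A tropical monomial a ⊗ x^⊗i evaluates to a + i · x. Evaluating each term at x = 6:
  Term 0 contributes 5 + 0 · 6 = 5
  Term 1 contributes 10 + 1 · 6 = 16
  Term 2 contributes 6 + 2 · 6 = 18
p(6) = ⊕ of these = min[5, 16, 18] = 5.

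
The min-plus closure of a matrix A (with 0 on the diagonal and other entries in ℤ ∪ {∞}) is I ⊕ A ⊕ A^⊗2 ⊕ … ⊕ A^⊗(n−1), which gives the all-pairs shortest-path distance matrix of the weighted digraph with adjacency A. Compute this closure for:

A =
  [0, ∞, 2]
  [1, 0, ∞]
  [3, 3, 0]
Closure =
  [0, 5, 2]
  [1, 0, 3]
  [3, 3, 0]

This is the Floyd-Warshall all-pairs shortest-path computation. For each intermediate vertex k = 0, 1, …, 2, update dist[i][j] ← min(dist[i][j], dist[i][k] + dist[k][j]). The final matrix gives, for each (i, j), the minimum total weight of any directed path from i to j (possibly empty when i = j).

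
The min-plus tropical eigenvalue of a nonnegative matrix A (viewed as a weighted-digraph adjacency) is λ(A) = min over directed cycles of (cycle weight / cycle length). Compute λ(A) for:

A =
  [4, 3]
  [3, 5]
λ(A) = 3

Enumerate directed cycles and compute their means (weight / length). Sample:
  cycle 0 → 0: weight = 4, length = 1, mean = 4/1 ≈ 4.000
  cycle 1 → 1: weight = 5, length = 1, mean = 5/1 ≈ 5.000
  cycle 0 → 1 → 0: weight = 6, length = 2, mean = 6/2 ≈ 3.000
  cycle 1 → 0 → 1: weight = 6, length = 2, mean = 6/2 ≈ 3.000
Minimum mean = 3.000, attained e.g. along the cycle 0 → 1 → 0 with weight 6 and length 2. So λ(A) = 6/2 = 3.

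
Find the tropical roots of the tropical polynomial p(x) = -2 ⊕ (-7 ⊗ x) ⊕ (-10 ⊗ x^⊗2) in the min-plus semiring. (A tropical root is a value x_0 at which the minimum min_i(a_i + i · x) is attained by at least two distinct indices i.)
Roots: {3, 5}

Each tropical root is a break point of the lower envelope of the lines y = a_i + i · x (there are 3 lines, with slopes 0, 1, ..., 2). Only the lines that attain the minimum somewhere contribute to roots; other lines are dominated. Here the surviving (envelope) indices are i = 2, i = 1, i = 0.
Intersections between consecutive envelope lines give the roots: for adjacent envelope indices i < j the intersection is x = (a_i − a_j) / (j − i). Reading off the sorted break points: {3, 5}.
Verification: at each break x_0, at least two indices attain the minimum of min_i(a_i + i · x_0).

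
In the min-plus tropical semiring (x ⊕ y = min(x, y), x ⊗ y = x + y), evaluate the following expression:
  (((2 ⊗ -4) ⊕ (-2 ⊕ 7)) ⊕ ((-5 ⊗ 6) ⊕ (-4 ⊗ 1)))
(((2 ⊗ -4) ⊕ (-2 ⊕ 7)) ⊕ ((-5 ⊗ 6) ⊕ (-4 ⊗ 1))) = -3

Expand innermost to outermost. Recall ⊕ takes the minimum of its arguments and ⊗ takes their sum. Working out the expression (((2 ⊗ -4) ⊕ (-2 ⊕ 7)) ⊕ ((-5 ⊗ 6) ⊕ (-4 ⊗ 1))) gives -3.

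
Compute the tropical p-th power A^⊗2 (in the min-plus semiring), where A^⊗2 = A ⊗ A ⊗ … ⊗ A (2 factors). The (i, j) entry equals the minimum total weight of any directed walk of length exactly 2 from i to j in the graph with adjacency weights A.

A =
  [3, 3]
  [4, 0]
A^⊗2 =
  [6, 3]
  [4, 0]

Each entry (A^⊗2)_ij equals the minimum over all length-2 walks i = v_0 → v_1 → … → v_2 = j of Σ_t A[v_t][v_{t+1}]. For example, for (i, j) = (0, 1) we minimise over 2 possible intermediate vertex sequences; the minimum is 3, attained along the walk 0 → 1 → 1.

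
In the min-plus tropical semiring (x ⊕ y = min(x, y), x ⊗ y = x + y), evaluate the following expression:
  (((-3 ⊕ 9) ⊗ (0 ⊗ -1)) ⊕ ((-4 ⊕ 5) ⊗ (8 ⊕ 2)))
(((-3 ⊕ 9) ⊗ (0 ⊗ -1)) ⊕ ((-4 ⊕ 5) ⊗ (8 ⊕ 2))) = -4

Expand innermost to outermost. Recall ⊕ takes the minimum of its arguments and ⊗ takes their sum. Working out the expression (((-3 ⊕ 9) ⊗ (0 ⊗ -1)) ⊕ ((-4 ⊕ 5) ⊗ (8 ⊕ 2))) gives -4.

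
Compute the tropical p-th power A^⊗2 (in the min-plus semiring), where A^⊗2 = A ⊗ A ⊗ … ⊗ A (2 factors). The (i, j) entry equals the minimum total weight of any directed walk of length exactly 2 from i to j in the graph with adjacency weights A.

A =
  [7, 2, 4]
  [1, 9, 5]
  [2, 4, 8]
A^⊗2 =
  [3, 8, 7]
  [7, 3, 5]
  [5, 4, 6]

Each entry (A^⊗2)_ij equals the minimum over all length-2 walks i = v_0 → v_1 → … → v_2 = j of Σ_t A[v_t][v_{t+1}]. For example, for (i, j) = (0, 2) we minimise over 3 possible intermediate vertex sequences; the minimum is 7, attained along the walk 0 → 1 → 2.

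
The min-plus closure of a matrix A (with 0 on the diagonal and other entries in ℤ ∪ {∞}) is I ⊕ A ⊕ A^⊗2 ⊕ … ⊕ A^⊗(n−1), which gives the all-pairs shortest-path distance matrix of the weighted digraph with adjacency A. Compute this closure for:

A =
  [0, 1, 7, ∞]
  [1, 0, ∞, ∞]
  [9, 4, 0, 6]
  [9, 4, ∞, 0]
Closure =
  [0, 1, 7, 13]
  [1, 0, 8, 14]
  [5, 4, 0, 6]
  [5, 4, 12, 0]

This is the Floyd-Warshall all-pairs shortest-path computation. For each intermediate vertex k = 0, 1, …, 3, update dist[i][j] ← min(dist[i][j], dist[i][k] + dist[k][j]). The final matrix gives, for each (i, j), the minimum total weight of any directed path from i to j (possibly empty when i = j).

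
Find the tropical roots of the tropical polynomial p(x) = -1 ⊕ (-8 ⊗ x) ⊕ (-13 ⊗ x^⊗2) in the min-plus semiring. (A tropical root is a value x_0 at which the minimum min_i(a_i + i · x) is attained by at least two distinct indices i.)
Roots: {5, 7}

Each tropical root is a break point of the lower envelope of the lines y = a_i + i · x (there are 3 lines, with slopes 0, 1, ..., 2). Only the lines that attain the minimum somewhere contribute to roots; other lines are dominated. Here the surviving (envelope) indices are i = 2, i = 1, i = 0.
Intersections between consecutive envelope lines give the roots: for adjacent envelope indices i < j the intersection is x = (a_i − a_j) / (j − i). Reading off the sorted break points: {5, 7}.
Verification: at each break x_0, at least two indices attain the minimum of min_i(a_i + i · x_0).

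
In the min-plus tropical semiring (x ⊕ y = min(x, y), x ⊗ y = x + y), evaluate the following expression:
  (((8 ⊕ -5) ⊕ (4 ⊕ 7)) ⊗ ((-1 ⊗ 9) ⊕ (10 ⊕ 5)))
(((8 ⊕ -5) ⊕ (4 ⊕ 7)) ⊗ ((-1 ⊗ 9) ⊕ (10 ⊕ 5))) = 0

Expand innermost to outermost. Recall ⊕ takes the minimum of its arguments and ⊗ takes their sum. Working out the expression (((8 ⊕ -5) ⊕ (4 ⊕ 7)) ⊗ ((-1 ⊗ 9) ⊕ (10 ⊕ 5))) gives 0.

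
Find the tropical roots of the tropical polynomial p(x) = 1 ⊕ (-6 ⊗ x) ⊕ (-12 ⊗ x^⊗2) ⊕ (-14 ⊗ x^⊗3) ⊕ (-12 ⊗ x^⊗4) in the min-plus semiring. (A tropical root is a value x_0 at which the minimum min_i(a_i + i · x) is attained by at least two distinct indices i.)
Roots: {-2, 2, 6, 7}

Each tropical root is a break point of the lower envelope of the lines y = a_i + i · x (there are 5 lines, with slopes 0, 1, ..., 4). Only the lines that attain the minimum somewhere contribute to roots; other lines are dominated. Here the surviving (envelope) indices are i = 4, i = 3, i = 2, i = 1, i = 0.
Intersections between consecutive envelope lines give the roots: for adjacent envelope indices i < j the intersection is x = (a_i − a_j) / (j − i). Reading off the sorted break points: {-2, 2, 6, 7}.
Verification: at each break x_0, at least two indices attain the minimum of min_i(a_i + i · x_0).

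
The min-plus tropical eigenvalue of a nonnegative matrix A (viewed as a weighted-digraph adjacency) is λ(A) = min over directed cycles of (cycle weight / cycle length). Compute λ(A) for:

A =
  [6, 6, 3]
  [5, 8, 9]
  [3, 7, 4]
λ(A) = 3

Enumerate directed cycles and compute their means (weight / length). Sample:
  cycle 0 → 0: weight = 6, length = 1, mean = 6/1 ≈ 6.000
  cycle 1 → 1: weight = 8, length = 1, mean = 8/1 ≈ 8.000
  cycle 2 → 2: weight = 4, length = 1, mean = 4/1 ≈ 4.000
  cycle 0 → 1 → 0: weight = 11, length = 2, mean = 11/2 ≈ 5.500
  cycle 0 → 2 → 0: weight = 6, length = 2, mean = 6/2 ≈ 3.000
  cycle 1 → 0 → 1: weight = 11, length = 2, mean = 11/2 ≈ 5.500
Minimum mean = 3.000, attained e.g. along the cycle 0 → 2 → 0 with weight 6 and length 2. So λ(A) = 6/2 = 3.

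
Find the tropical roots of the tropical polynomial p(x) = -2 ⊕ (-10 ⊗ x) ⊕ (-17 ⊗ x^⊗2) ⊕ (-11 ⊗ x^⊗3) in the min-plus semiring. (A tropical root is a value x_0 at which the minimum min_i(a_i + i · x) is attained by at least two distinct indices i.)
Roots: {-6, 7, 8}

Each tropical root is a break point of the lower envelope of the lines y = a_i + i · x (there are 4 lines, with slopes 0, 1, ..., 3). Only the lines that attain the minimum somewhere contribute to roots; other lines are dominated. Here the surviving (envelope) indices are i = 3, i = 2, i = 1, i = 0.
Intersections between consecutive envelope lines give the roots: for adjacent envelope indices i < j the intersection is x = (a_i − a_j) / (j − i). Reading off the sorted break points: {-6, 7, 8}.
Verification: at each break x_0, at least two indices attain the minimum of min_i(a_i + i · x_0).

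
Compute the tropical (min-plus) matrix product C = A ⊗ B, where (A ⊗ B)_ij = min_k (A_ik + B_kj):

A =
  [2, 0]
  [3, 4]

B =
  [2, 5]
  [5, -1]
A ⊗ B =
  [4, -1]
  [5, 3]

Apply the min-plus product entry-by-entry:
  C[0][0] = min over k of (A[0][0] + B[0][0] = 2 + 2 = 4, A[0][1] + B[1][0] = 0 + 5 = 5) = 4 (attained at k = 0)
  C[0][1] = min over k of (A[0][0] + B[0][1] = 2 + 5 = 7, A[0][1] + B[1][1] = 0 + -1 = -1) = -1 (attained at k = 1)
  C[1][0] = min over k of (A[1][0] + B[0][0] = 3 + 2 = 5, A[1][1] + B[1][0] = 4 + 5 = 9) = 5 (attained at k = 0)
  C[1][1] = min over k of (A[1][0] + B[0][1] = 3 + 5 = 8, A[1][1] + B[1][1] = 4 + -1 = 3) = 3 (attained at k = 1)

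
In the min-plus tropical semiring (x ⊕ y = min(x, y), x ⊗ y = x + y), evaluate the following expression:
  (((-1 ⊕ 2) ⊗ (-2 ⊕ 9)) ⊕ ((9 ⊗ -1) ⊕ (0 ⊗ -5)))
(((-1 ⊕ 2) ⊗ (-2 ⊕ 9)) ⊕ ((9 ⊗ -1) ⊕ (0 ⊗ -5))) = -5

Expand innermost to outermost. Recall ⊕ takes the minimum of its arguments and ⊗ takes their sum. Working out the expression (((-1 ⊕ 2) ⊗ (-2 ⊕ 9)) ⊕ ((9 ⊗ -1) ⊕ (0 ⊗ -5))) gives -5.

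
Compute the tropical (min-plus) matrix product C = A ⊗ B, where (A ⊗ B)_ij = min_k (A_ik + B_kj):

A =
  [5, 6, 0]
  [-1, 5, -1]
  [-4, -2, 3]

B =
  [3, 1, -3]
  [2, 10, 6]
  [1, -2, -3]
A ⊗ B =
  [1, -2, -3]
  [0, -3, -4]
  [-1, -3, -7]

Apply the min-plus product entry-by-entry:
  C[0][0] = min over k of (A[0][0] + B[0][0] = 5 + 3 = 8, A[0][1] + B[1][0] = 6 + 2 = 8, A[0][2] + B[2][0] = 0 + 1 = 1) = 1 (attained at k = 2)
  C[0][1] = min over k of (A[0][0] + B[0][1] = 5 + 1 = 6, A[0][1] + B[1][1] = 6 + 10 = 16, A[0][2] + B[2][1] = 0 + -2 = -2) = -2 (attained at k = 2)
  C[0][2] = min over k of (A[0][0] + B[0][2] = 5 + -3 = 2, A[0][1] + B[1][2] = 6 + 6 = 12, A[0][2] + B[2][2] = 0 + -3 = -3) = -3 (attained at k = 2)
  C[1][0] = min over k of (A[1][0] + B[0][0] = -1 + 3 = 2, A[1][1] + B[1][0] = 5 + 2 = 7, A[1][2] + B[2][0] = -1 + 1 = 0) = 0 (attained at k = 2)
  C[1][1] = min over k of (A[1][0] + B[0][1] = -1 + 1 = 0, A[1][1] + B[1][1] = 5 + 10 = 15, A[1][2] + B[2][1] = -1 + -2 = -3) = -3 (attained at k = 2)
  C[1][2] = min over k of (A[1][0] + B[0][2] = -1 + -3 = -4, A[1][1] + B[1][2] = 5 + 6 = 11, A[1][2] + B[2][2] = -1 + -3 = -4) = -4 (attained at k = 0)
  C[2][0] = min over k of (A[2][0] + B[0][0] = -4 + 3 = -1, A[2][1] + B[1][0] = -2 + 2 = 0, A[2][2] + B[2][0] = 3 + 1 = 4) = -1 (attained at k = 0)
  C[2][1] = min over k of (A[2][0] + B[0][1] = -4 + 1 = -3, A[2][1] + B[1][1] = -2 + 10 = 8, A[2][2] + B[2][1] = 3 + -2 = 1) = -3 (attained at k = 0)
  C[2][2] = min over k of (A[2][0] + B[0][2] = -4 + -3 = -7, A[2][1] + B[1][2] = -2 + 6 = 4, A[2][2] + B[2][2] = 3 + -3 = 0) = -7 (attained at k = 0)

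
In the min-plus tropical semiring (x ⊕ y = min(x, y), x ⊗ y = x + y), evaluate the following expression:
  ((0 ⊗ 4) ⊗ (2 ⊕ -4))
((0 ⊗ 4) ⊗ (2 ⊕ -4)) = 0

Expand innermost to outermost. Recall ⊕ takes the minimum of its arguments and ⊗ takes their sum. Working out the expression ((0 ⊗ 4) ⊗ (2 ⊕ -4)) gives 0.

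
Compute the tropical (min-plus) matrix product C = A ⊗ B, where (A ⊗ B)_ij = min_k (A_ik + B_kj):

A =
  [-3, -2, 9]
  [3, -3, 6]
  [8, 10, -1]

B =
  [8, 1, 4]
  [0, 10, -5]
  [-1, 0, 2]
A ⊗ B =
  [-2, -2, -7]
  [-3, 4, -8]
  [-2, -1, 1]

Apply the min-plus product entry-by-entry:
  C[0][0] = min over k of (A[0][0] + B[0][0] = -3 + 8 = 5, A[0][1] + B[1][0] = -2 + 0 = -2, A[0][2] + B[2][0] = 9 + -1 = 8) = -2 (attained at k = 1)
  C[0][1] = min over k of (A[0][0] + B[0][1] = -3 + 1 = -2, A[0][1] + B[1][1] = -2 + 10 = 8, A[0][2] + B[2][1] = 9 + 0 = 9) = -2 (attained at k = 0)
  C[0][2] = min over k of (A[0][0] + B[0][2] = -3 + 4 = 1, A[0][1] + B[1][2] = -2 + -5 = -7, A[0][2] + B[2][2] = 9 + 2 = 11) = -7 (attained at k = 1)
  C[1][0] = min over k of (A[1][0] + B[0][0] = 3 + 8 = 11, A[1][1] + B[1][0] = -3 + 0 = -3, A[1][2] + B[2][0] = 6 + -1 = 5) = -3 (attained at k = 1)
  C[1][1] = min over k of (A[1][0] + B[0][1] = 3 + 1 = 4, A[1][1] + B[1][1] = -3 + 10 = 7, A[1][2] + B[2][1] = 6 + 0 = 6) = 4 (attained at k = 0)
  C[1][2] = min over k of (A[1][0] + B[0][2] = 3 + 4 = 7, A[1][1] + B[1][2] = -3 + -5 = -8, A[1][2] + B[2][2] = 6 + 2 = 8) = -8 (attained at k = 1)
  C[2][0] = min over k of (A[2][0] + B[0][0] = 8 + 8 = 16, A[2][1] + B[1][0] = 10 + 0 = 10, A[2][2] + B[2][0] = -1 + -1 = -2) = -2 (attained at k = 2)
  C[2][1] = min over k of (A[2][0] + B[0][1] = 8 + 1 = 9, A[2][1] + B[1][1] = 10 + 10 = 20, A[2][2] + B[2][1] = -1 + 0 = -1) = -1 (attained at k = 2)
  C[2][2] = min over k of (A[2][0] + B[0][2] = 8 + 4 = 12, A[2][1] + B[1][2] = 10 + -5 = 5, A[2][2] + B[2][2] = -1 + 2 = 1) = 1 (attained at k = 2)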